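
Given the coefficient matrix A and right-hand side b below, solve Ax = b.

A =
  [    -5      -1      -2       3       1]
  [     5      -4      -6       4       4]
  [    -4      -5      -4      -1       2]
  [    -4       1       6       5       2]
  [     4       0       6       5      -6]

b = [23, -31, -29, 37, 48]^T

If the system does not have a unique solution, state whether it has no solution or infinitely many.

x_1 = -3, x_2 = 5, x_3 = 0, x_4 = 6, x_5 = -5

Row-reduce the augmented matrix:
R1 ← R1 / (-5).
R2 ← R2 − 5·R1.
R3 ← R3 + 4·R1.
R4 ← R4 + 4·R1.
R5 ← R5 − 4·R1.
R2 ← R2 / (-5).
R1 ← R1 − 1/5·R2.
R3 ← R3 + 21/5·R2.
R4 ← R4 − 9/5·R2.
R5 ← R5 + 4/5·R2.
R3 ← R3 / (108/25).
R1 ← R1 − 2/25·R3.
R2 ← R2 − 8/5·R3.
R4 ← R4 − 118/25·R3.
R5 ← R5 − 142/25·R3.
R4 ← R4 / (412/27).
R1 ← R1 + 4/27·R4.
R2 ← R2 − 55/27·R4.
R3 ← R3 + 58/27·R4.
R5 ← R5 − 499/27·R4.
R5 ← R5 / (-7959/824).
R1 ← R1 − 12/103·R5.
R2 ← R2 + 599/824·R5.
R3 ← R3 − 39/206·R5.
R4 ← R4 − 339/824·R5.
Reading off the reduced rows gives x_1 = -3, x_2 = 5, x_3 = 0, x_4 = 6, x_5 = -5.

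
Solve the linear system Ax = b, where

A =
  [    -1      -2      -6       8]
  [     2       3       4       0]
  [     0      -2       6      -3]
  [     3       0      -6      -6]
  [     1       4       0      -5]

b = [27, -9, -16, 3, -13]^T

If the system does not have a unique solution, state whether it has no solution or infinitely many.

no solution

Row-reduce:
R1 ← R1 / (-1).
R2 ← R2 − 2·R1.
R4 ← R4 − 3·R1.
R5 ← R5 − 1·R1.
R2 ← R2 / (-1).
R1 ← R1 − 2·R2.
R3 ← R3 + 2·R2.
R4 ← R4 + 6·R2.
R5 ← R5 − 2·R2.
R3 ← R3 / (22).
R1 ← R1 + 10·R3.
R2 ← R2 − 8·R3.
R4 ← R4 − 24·R3.
R5 ← R5 + 22·R3.
R4 ← R4 / (-438/11).
R1 ← R1 − 89/11·R4.
R2 ← R2 + 36/11·R4.
R3 ← R3 + 35/22·R4.
Row 5 reduces to 0 = -2, a contradiction. The system is inconsistent.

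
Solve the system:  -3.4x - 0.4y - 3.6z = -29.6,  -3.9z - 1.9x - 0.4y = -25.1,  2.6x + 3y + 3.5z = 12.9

x = 4, y = -5, z = 5

Row-reduce the augmented matrix:
R1 ← R1 / (-17/5).
R2 ← R2 + 19/10·R1.
R3 ← R3 − 13/5·R1.
R2 ← R2 / (-3/17).
R1 ← R1 − 2/17·R2.
R3 ← R3 − 229/85·R2.
R3 ← R3 / (-702/25).
R1 ← R1 + 1/5·R3.
R2 ← R2 − 107/10·R3.
Reading off the reduced rows gives x = 4, y = -5, z = 5.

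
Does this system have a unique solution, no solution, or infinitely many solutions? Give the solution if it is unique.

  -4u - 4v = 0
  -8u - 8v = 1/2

no solution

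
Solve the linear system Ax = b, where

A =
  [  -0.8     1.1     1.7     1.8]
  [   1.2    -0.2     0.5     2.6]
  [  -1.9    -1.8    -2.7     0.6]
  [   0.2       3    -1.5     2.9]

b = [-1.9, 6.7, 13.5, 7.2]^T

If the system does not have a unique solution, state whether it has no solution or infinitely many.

x_1 = 0, x_2 = -2, x_3 = -3, x_4 = 3

Row-reduce the augmented matrix:
R1 ← R1 / (-4/5).
R2 ← R2 − 6/5·R1.
R3 ← R3 + 19/10·R1.
R4 ← R4 − 1/5·R1.
R2 ← R2 / (29/20).
R1 ← R1 + 11/8·R2.
R3 ← R3 + 353/80·R2.
R4 ← R4 − 131/40·R2.
R3 ← R3 / (2951/1160).
R1 ← R1 − 89/116·R3.
R2 ← R2 − 61/29·R3.
R4 ← R4 + 4619/580·R3.
R4 ← R4 / (896053/29510).
R1 ← R1 + 2892/2951·R4.
R2 ← R2 + 19600/2951·R4.
R3 ← R3 − 14446/2951·R4.
Reading off the reduced rows gives x_1 = 0, x_2 = -2, x_3 = -3, x_4 = 3.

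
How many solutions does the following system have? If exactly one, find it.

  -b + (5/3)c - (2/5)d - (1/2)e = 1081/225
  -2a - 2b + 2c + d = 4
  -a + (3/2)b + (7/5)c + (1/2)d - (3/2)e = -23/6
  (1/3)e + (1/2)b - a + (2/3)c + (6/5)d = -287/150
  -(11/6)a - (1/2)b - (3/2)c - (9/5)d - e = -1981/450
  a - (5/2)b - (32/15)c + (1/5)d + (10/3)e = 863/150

a = 5/3, b = -11/5, c = 5/3, d = -2/5, e = 2/3

Row-reduce the augmented matrix:
Swap R1 and R2.
R1 ← R1 / (-2).
R3 ← R3 + 1·R1.
R4 ← R4 + 1·R1.
R5 ← R5 + 11/6·R1.
R6 ← R6 − 1·R1.
R2 ← R2 / (-1).
R1 ← R1 − 1·R2.
R3 ← R3 − 5/2·R2.
R4 ← R4 − 3/2·R2.
R5 ← R5 − 4/3·R2.
R6 ← R6 + 7/2·R2.
R3 ← R3 / (137/30).
R1 ← R1 − 2/3·R3.
R2 ← R2 + 5/3·R3.
R4 ← R4 − 13/6·R3.
R5 ← R5 + 10/9·R3.
R6 ← R6 + 209/30·R3.
R4 ← R4 / (787/1370).
R1 ← R1 + 1033/1370·R4.
R2 ← R2 − 24/685·R4.
R3 ← R3 + 30/137·R4.
R5 ← R5 + 5743/1644·R4.
R6 ← R6 − 787/1370·R4.
R5 ← R5 / (43415/14166).
R1 ← R1 − 5039/4722·R5.
R2 ← R2 + 439/787·R5.
R3 ← R3 + 415/1574·R5.
R4 ← R4 − 3650/2361·R5.
R6 reduces to 0 = 0, so the extra equation is consistent.
Reading off the reduced rows gives a = 5/3, b = -11/5, c = 5/3, d = -2/5, e = 2/3.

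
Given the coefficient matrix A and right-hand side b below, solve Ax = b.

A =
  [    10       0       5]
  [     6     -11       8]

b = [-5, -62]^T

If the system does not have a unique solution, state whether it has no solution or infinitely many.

infinitely many solutions

Row-reduce:
R1 ← R1 / (10).
R2 ← R2 − 6·R1.
R2 ← R2 / (-11).
Rank is 2 with 3 unknowns, leaving x_3 free.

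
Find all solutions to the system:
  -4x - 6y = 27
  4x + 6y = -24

Row-reduce:
R1 ← R1 / (-4).
R2 ← R2 − 4·R1.
Row 2 reduces to 0 = 3, a contradiction. The system is inconsistent.

no solution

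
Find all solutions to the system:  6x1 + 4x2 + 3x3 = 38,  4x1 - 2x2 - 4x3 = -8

Row-reduce:
R1 ← R1 / (6).
R2 ← R2 − 4·R1.
R2 ← R2 / (-14/3).
R1 ← R1 − 2/3·R2.
Rank is 2 with 3 unknowns, leaving x3 free.

infinitely many solutions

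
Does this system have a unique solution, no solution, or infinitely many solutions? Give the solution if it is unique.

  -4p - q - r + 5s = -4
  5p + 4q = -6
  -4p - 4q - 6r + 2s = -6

infinitely many solutions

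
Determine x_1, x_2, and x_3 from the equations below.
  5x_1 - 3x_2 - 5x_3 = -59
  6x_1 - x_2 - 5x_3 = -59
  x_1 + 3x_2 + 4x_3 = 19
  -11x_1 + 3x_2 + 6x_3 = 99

x_1 = -6, x_2 = 3, x_3 = 4

Row-reduce the augmented matrix:
R1 ← R1 / (5).
R2 ← R2 − 6·R1.
R3 ← R3 − 1·R1.
R4 ← R4 + 11·R1.
R2 ← R2 / (13/5).
R1 ← R1 + 3/5·R2.
R3 ← R3 − 18/5·R2.
R4 ← R4 + 18/5·R2.
R3 ← R3 / (47/13).
R1 ← R1 + 10/13·R3.
R2 ← R2 − 5/13·R3.
R4 ← R4 + 47/13·R3.
R4 reduces to 0 = 0, so the extra equation is consistent.
Reading off the reduced rows gives x_1 = -6, x_2 = 3, x_3 = 4.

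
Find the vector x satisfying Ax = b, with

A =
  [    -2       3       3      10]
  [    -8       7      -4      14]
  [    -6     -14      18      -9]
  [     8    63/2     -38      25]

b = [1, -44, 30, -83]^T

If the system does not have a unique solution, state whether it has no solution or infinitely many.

no solution

Row-reduce:
R1 ← R1 / (-2).
R2 ← R2 + 8·R1.
R3 ← R3 + 6·R1.
R4 ← R4 − 8·R1.
R2 ← R2 / (-5).
R1 ← R1 + 3/2·R2.
R3 ← R3 + 23·R2.
R4 ← R4 − 87/2·R2.
R3 ← R3 / (413/5).
R1 ← R1 − 33/10·R3.
R2 ← R2 − 16/5·R3.
R4 ← R4 + 826/5·R3.
Row 4 reduces to 0 = -1, a contradiction. The system is inconsistent.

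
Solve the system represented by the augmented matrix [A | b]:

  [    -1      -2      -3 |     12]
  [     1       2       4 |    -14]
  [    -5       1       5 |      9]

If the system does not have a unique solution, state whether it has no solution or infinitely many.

Row-reduce the augmented matrix:
R1 ← R1 / (-1).
R2 ← R2 − 1·R1.
R3 ← R3 + 5·R1.
Swap R2 and R3.
R2 ← R2 / (11).
R1 ← R1 − 2·R2.
R1 ← R1 + 7/11·R3.
R2 ← R2 − 20/11·R3.
Reading off the reduced rows gives x_1 = -4, x_2 = -1, x_3 = -2.

x_1 = -4, x_2 = -1, x_3 = -2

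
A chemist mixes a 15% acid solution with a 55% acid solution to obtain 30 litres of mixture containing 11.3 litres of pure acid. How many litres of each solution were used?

Let a = litres of solution A, b = litres of solution B.
  a + b = 30
  (11/20)b + (3/20)a = 113/10
From equation 1: a = 30 − b.
Substitute into equation 2 and solve: b = 17.
Then a = 13.

litres of solution A: 13, litres of solution B: 17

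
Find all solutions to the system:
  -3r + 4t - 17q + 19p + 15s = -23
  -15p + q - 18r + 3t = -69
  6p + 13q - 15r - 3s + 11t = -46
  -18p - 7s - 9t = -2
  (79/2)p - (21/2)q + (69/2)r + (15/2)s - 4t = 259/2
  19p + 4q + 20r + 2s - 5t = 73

Row-reduce:
R1 ← R1 / (19).
R2 ← R2 + 15·R1.
R3 ← R3 − 6·R1.
R4 ← R4 + 18·R1.
R5 ← R5 − 79/2·R1.
R6 ← R6 − 19·R1.
R2 ← R2 / (-236/19).
R1 ← R1 + 17/19·R2.
R3 ← R3 − 349/19·R2.
R4 ← R4 + 306/19·R2.
R5 ← R5 − 472/19·R2.
R6 ← R6 − 21·R2.
R3 ← R3 / (-10425/236).
R1 ← R1 − 309/236·R3.
R2 ← R2 − 387/236·R3.
R4 ← R4 − 2781/118·R3.
R6 ← R6 + 2699/236·R3.
R4 ← R4 / (-10177/3475).
R1 ← R1 − 786/3475·R4.
R2 ← R2 + 2052/3475·R4.
R3 ← R3 + 769/3475·R4.
R6 ← R6 − 15604/3475·R4.
Swap R5 and R6.
R5 ← R5 / (-252928/30531).
R1 ← R1 − 843/10177·R5.
R2 ← R2 − 8520/10177·R5.
R3 ← R3 + 5776/30531·R5.
R4 ← R4 − 10917/10177·R5.
Row 6 reduces to 0 = 3, a contradiction. The system is inconsistent.

no solution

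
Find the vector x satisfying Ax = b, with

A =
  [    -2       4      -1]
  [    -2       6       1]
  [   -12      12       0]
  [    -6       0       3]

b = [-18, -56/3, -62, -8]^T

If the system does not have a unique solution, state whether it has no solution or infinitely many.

x_1 = 5/2, x_2 = -8/3, x_3 = 7/3

Row-reduce the augmented matrix:
R1 ← R1 / (-2).
R2 ← R2 + 2·R1.
R3 ← R3 + 12·R1.
R4 ← R4 + 6·R1.
R2 ← R2 / (2).
R1 ← R1 + 2·R2.
R3 ← R3 + 12·R2.
R4 ← R4 + 12·R2.
R3 ← R3 / (18).
R1 ← R1 − 5/2·R3.
R2 ← R2 − 1·R3.
R4 ← R4 − 18·R3.
R4 reduces to 0 = 0, so the extra equation is consistent.
Reading off the reduced rows gives x_1 = 5/2, x_2 = -8/3, x_3 = 7/3.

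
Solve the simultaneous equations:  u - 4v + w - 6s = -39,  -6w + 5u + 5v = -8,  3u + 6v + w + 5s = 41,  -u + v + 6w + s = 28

Row-reduce the augmented matrix:
R2 ← R2 − 5·R1.
R3 ← R3 − 3·R1.
R4 ← R4 + 1·R1.
R2 ← R2 / (25).
R1 ← R1 + 4·R2.
R3 ← R3 − 18·R2.
R4 ← R4 + 3·R2.
R3 ← R3 / (148/25).
R1 ← R1 + 19/25·R3.
R2 ← R2 + 11/25·R3.
R4 ← R4 − 142/25·R3.
R4 ← R4 / (-203/74).
R1 ← R1 + 151/148·R4.
R2 ← R2 − 193/148·R4.
R3 ← R3 − 35/148·R4.
Reading off the reduced rows gives u = -2, v = 4, w = 3, s = 4.

u = -2, v = 4, w = 3, s = 4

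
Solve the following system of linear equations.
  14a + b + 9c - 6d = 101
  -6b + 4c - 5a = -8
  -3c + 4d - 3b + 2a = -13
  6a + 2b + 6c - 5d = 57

Row-reduce:
R1 ← R1 / (14).
R2 ← R2 + 5·R1.
R3 ← R3 − 2·R1.
R4 ← R4 − 6·R1.
R2 ← R2 / (-79/14).
R1 ← R1 − 1/14·R2.
R3 ← R3 + 22/7·R2.
R4 ← R4 − 11/7·R2.
R3 ← R3 / (-656/79).
R1 ← R1 − 58/79·R3.
R2 ← R2 + 101/79·R3.
R4 ← R4 − 328/79·R3.
Rank is 3 with 4 unknowns, leaving d free.

infinitely many solutions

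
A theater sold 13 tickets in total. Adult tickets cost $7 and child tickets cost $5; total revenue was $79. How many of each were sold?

adult tickets: 7, child tickets: 6

Let a = adult tickets, c = child tickets.
  a + c = 13
  7a + 5c = 79
Row-reduce the augmented matrix:
R2 ← R2 − 7·R1.
R2 ← R2 / (-2).
R1 ← R1 − 1·R2.
Reading off the reduced rows gives a = 7, c = 6.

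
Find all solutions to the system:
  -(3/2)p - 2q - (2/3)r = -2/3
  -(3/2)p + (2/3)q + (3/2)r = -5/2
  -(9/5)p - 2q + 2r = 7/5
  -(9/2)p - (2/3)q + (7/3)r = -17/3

Row-reduce the augmented matrix:
R1 ← R1 / (-3/2).
R2 ← R2 + 3/2·R1.
R3 ← R3 + 9/5·R1.
R4 ← R4 + 9/2·R1.
R2 ← R2 / (8/3).
R1 ← R1 − 4/3·R2.
R3 ← R3 − 2/5·R2.
R4 ← R4 − 16/3·R2.
R3 ← R3 / (99/40).
R1 ← R1 + 23/36·R3.
R2 ← R2 − 13/16·R3.
R4 reduces to 0 = 0, so the extra equation is consistent.
Reading off the reduced rows gives p = 2, q = -3/2, r = 1.

p = 2, q = -3/2, r = 1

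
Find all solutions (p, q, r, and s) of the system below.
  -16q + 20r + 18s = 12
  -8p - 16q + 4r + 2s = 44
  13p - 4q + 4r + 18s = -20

infinitely many solutions

Row-reduce:
Swap R1 and R2.
R1 ← R1 / (-8).
R3 ← R3 − 13·R1.
R2 ← R2 / (-16).
R1 ← R1 − 2·R2.
R3 ← R3 + 30·R2.
R3 ← R3 / (-27).
R1 ← R1 − 2·R3.
R2 ← R2 + 5/4·R3.
Rank is 3 with 4 unknowns, leaving s free.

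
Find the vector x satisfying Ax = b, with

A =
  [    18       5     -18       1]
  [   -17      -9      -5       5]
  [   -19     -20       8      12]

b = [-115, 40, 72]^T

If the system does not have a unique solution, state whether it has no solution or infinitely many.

Row-reduce:
R1 ← R1 / (18).
R2 ← R2 + 17·R1.
R3 ← R3 + 19·R1.
R2 ← R2 / (-77/18).
R1 ← R1 − 5/18·R2.
R3 ← R3 + 265/18·R2.
R3 ← R3 / (453/7).
R1 ← R1 + 17/7·R3.
R2 ← R2 − 36/7·R3.
Rank is 3 with 4 unknowns, leaving x_4 free.

infinitely many solutions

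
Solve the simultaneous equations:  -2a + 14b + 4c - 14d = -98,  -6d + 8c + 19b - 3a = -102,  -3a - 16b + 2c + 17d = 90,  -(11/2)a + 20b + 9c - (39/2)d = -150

no solution

Row-reduce:
R1 ← R1 / (-2).
R2 ← R2 + 3·R1.
R3 ← R3 + 3·R1.
R4 ← R4 + 11/2·R1.
R2 ← R2 / (-2).
R1 ← R1 + 7·R2.
R3 ← R3 + 37·R2.
R4 ← R4 + 37/2·R2.
R3 ← R3 / (-41).
R1 ← R1 + 9·R3.
R2 ← R2 + 1·R3.
R4 ← R4 + 41/2·R3.
Row 4 reduces to 0 = 1, a contradiction. The system is inconsistent.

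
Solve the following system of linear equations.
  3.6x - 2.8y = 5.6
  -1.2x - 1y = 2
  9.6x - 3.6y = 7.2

Row-reduce the augmented matrix:
R1 ← R1 / (18/5).
R2 ← R2 + 6/5·R1.
R3 ← R3 − 48/5·R1.
R2 ← R2 / (-29/15).
R1 ← R1 + 7/9·R2.
R3 ← R3 − 58/15·R2.
R3 reduces to 0 = 0, so the extra equation is consistent.
Reading off the reduced rows gives x = 0, y = -2.

x = 0, y = -2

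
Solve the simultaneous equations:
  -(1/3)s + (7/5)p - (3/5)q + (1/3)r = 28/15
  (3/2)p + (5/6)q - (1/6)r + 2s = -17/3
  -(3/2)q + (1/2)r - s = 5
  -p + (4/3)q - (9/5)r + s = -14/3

p = 0, q = -2, r = 0, s = -2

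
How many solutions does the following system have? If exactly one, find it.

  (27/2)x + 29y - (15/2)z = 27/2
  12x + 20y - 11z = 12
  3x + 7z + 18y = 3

infinitely many solutions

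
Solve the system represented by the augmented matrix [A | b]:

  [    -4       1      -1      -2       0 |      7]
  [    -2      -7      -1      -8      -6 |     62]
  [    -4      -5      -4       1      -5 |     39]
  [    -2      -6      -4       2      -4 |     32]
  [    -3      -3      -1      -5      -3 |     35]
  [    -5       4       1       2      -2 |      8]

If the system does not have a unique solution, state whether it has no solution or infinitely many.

Row-reduce:
R1 ← R1 / (-4).
R2 ← R2 + 2·R1.
R3 ← R3 + 4·R1.
R4 ← R4 + 2·R1.
R5 ← R5 + 3·R1.
R6 ← R6 + 5·R1.
R2 ← R2 / (-15/2).
R1 ← R1 + 1/4·R2.
R3 ← R3 + 6·R2.
R4 ← R4 + 13/2·R2.
R5 ← R5 + 15/4·R2.
R6 ← R6 − 11/4·R2.
R3 ← R3 / (-13/5).
R1 ← R1 − 4/15·R3.
R2 ← R2 − 1/15·R3.
R4 ← R4 + 46/15·R3.
R6 ← R6 − 31/15·R3.
R4 ← R4 / (-14/13).
R1 ← R1 − 21/13·R4.
R2 ← R2 − 15/13·R4.
R3 ← R3 + 43/13·R4.
R6 ← R6 − 114/13·R4.
Swap R5 and R6.
R5 ← R5 / (22/3).
R1 ← R1 − 7/3·R5.
R2 ← R2 − 7/3·R5.
R3 ← R3 + 13/3·R5.
R4 ← R4 + 4/3·R5.
Row 6 reduces to 0 = 1/2, a contradiction. The system is inconsistent.

no solution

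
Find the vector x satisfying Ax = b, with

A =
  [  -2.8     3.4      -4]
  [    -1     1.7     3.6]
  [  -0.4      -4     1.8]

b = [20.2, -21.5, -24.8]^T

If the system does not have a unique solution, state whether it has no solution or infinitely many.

Row-reduce the augmented matrix:
R1 ← R1 / (-14/5).
R2 ← R2 + 1·R1.
R3 ← R3 + 2/5·R1.
R2 ← R2 / (17/35).
R1 ← R1 + 17/14·R2.
R3 ← R3 + 157/35·R2.
R3 ← R3 / (4149/85).
R1 ← R1 − 14·R3.
R2 ← R2 − 176/17·R3.
Reading off the reduced rows gives x_1 = 5, x_2 = 3, x_3 = -6.

x_1 = 5, x_2 = 3, x_3 = -6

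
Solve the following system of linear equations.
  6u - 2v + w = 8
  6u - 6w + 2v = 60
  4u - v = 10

Row-reduce the augmented matrix:
R1 ← R1 / (6).
R2 ← R2 − 6·R1.
R3 ← R3 − 4·R1.
R2 ← R2 / (4).
R1 ← R1 + 1/3·R2.
R3 ← R3 − 1/3·R2.
R3 ← R3 / (-1/12).
R1 ← R1 + 5/12·R3.
R2 ← R2 + 7/4·R3.
Reading off the reduced rows gives u = 4, v = 6, w = -4.

u = 4, v = 6, w = -4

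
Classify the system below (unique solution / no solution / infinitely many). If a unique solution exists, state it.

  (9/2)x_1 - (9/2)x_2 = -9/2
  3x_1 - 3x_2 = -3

infinitely many solutions

Row-reduce:
R1 ← R1 / (9/2).
R2 ← R2 − 3·R1.
Rank is 1 with 2 unknowns, leaving x_2 free.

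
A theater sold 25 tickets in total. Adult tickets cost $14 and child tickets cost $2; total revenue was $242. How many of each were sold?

Let a = adult tickets, c = child tickets.
  a + c = 25
  14a + 2c = 242
From equation 1: a = 25 − c.
Substitute into equation 2 and solve: c = 9.
Then a = 16.

adult tickets: 16, child tickets: 9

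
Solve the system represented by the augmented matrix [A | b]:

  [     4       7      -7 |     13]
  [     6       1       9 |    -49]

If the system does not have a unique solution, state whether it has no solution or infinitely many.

infinitely many solutions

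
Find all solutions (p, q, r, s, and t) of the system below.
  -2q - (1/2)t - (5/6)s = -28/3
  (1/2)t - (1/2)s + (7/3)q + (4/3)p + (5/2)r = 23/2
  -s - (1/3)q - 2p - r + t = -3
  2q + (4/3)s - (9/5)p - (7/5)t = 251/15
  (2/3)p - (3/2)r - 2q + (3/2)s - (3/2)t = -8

Row-reduce:
Swap R1 and R2.
R1 ← R1 / (4/3).
R3 ← R3 + 2·R1.
R4 ← R4 + 9/5·R1.
R5 ← R5 − 2/3·R1.
R2 ← R2 / (-2).
R1 ← R1 − 7/4·R2.
R3 ← R3 − 19/6·R2.
R4 ← R4 − 103/20·R2.
R5 ← R5 + 19/6·R2.
R3 ← R3 / (11/4).
R1 ← R1 − 15/8·R3.
R4 ← R4 − 27/8·R3.
R5 ← R5 + 11/4·R3.
R4 ← R4 / (1003/440).
R1 ← R1 − 87/88·R4.
R2 ← R2 − 5/12·R4.
R3 ← R3 + 221/198·R4.
Row 5 reduces to 0 = 1/2, a contradiction. The system is inconsistent.

no solution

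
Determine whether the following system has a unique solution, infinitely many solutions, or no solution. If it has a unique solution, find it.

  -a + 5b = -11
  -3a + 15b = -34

no solution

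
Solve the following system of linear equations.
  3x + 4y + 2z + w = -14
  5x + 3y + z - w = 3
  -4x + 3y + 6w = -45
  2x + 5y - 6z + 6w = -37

x = 3, y = -5, z = 0, w = -3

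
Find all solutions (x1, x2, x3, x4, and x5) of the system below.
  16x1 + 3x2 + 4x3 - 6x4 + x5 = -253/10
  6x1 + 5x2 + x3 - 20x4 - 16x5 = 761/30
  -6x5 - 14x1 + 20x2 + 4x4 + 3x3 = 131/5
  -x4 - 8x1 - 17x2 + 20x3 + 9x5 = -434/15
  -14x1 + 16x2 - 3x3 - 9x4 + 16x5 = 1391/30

x1 = -9/5, x2 = 1/2, x3 = -5/3, x4 = -3/2, x5 = -1/3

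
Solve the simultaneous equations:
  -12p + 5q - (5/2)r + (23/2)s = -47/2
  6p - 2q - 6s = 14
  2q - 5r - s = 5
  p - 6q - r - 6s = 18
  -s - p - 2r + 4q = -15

no solution

Row-reduce:
R1 ← R1 / (-12).
R2 ← R2 − 6·R1.
R4 ← R4 − 1·R1.
R5 ← R5 + 1·R1.
R2 ← R2 / (1/2).
R1 ← R1 + 5/12·R2.
R3 ← R3 − 2·R2.
R4 ← R4 + 67/12·R2.
R5 ← R5 − 43/12·R2.
Swap R3 and R4.
R3 ← R3 / (-91/6).
R1 ← R1 + 5/6·R3.
R2 ← R2 + 5/2·R3.
R5 ← R5 − 43/6·R3.
Swap R4 and R5.
R4 ← R4 / (-352/91).
R1 ← R1 + 67/91·R4.
R2 ← R2 − 72/91·R4.
R3 ← R3 − 47/91·R4.
Row 5 reduces to 0 = -4, a contradiction. The system is inconsistent.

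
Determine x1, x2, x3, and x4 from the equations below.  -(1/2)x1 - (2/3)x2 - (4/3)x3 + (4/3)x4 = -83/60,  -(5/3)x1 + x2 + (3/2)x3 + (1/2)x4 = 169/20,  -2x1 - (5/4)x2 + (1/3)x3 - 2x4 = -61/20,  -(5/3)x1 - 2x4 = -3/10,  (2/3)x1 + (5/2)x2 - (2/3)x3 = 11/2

x1 = -3/2, x2 = 3, x3 = 3/2, x4 = 7/5

Row-reduce the augmented matrix:
R1 ← R1 / (-1/2).
R2 ← R2 + 5/3·R1.
R3 ← R3 + 2·R1.
R4 ← R4 + 5/3·R1.
R5 ← R5 − 2/3·R1.
R2 ← R2 / (29/9).
R1 ← R1 − 4/3·R2.
R3 ← R3 − 17/12·R2.
R4 ← R4 − 20/9·R2.
R5 ← R5 − 29/18·R2.
R3 ← R3 / (2125/696).
R1 ← R1 − 6/29·R3.
R2 ← R2 − 107/58·R3.
R4 ← R4 − 10/29·R3.
R5 ← R5 + 65/12·R3.
R4 ← R4 / (-1314/425).
R1 ← R1 + 1392/2125·R4.
R2 ← R2 − 4588/2125·R4.
R3 ← R3 + 3897/2125·R4.
R5 ← R5 + 2628/425·R4.
R5 reduces to 0 = 0, so the extra equation is consistent.
Reading off the reduced rows gives x1 = -3/2, x2 = 3, x3 = 3/2, x4 = 7/5.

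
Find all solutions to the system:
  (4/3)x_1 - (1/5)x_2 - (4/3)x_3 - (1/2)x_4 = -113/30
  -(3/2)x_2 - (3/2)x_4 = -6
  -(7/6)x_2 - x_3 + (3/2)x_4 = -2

Row-reduce:
R1 ← R1 / (4/3).
R2 ← R2 / (-3/2).
R1 ← R1 + 3/20·R2.
R3 ← R3 + 7/6·R2.
R3 ← R3 / (-1).
R1 ← R1 + 1·R3.
Rank is 3 with 4 unknowns, leaving x_4 free.

infinitely many solutions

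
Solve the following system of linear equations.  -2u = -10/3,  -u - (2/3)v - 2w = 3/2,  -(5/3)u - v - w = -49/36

Row-reduce the augmented matrix:
R1 ← R1 / (-2).
R2 ← R2 + 1·R1.
R3 ← R3 + 5/3·R1.
R2 ← R2 / (-2/3).
R3 ← R3 + 1·R2.
R3 ← R3 / (2).
R2 ← R2 − 3·R3.
Reading off the reduced rows gives u = 5/3, v = 1/4, w = -5/3.

u = 5/3, v = 1/4, w = -5/3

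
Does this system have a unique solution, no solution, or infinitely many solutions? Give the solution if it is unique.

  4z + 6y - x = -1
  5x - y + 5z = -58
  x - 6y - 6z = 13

Row-reduce the augmented matrix:
R1 ← R1 / (-1).
R2 ← R2 − 5·R1.
R3 ← R3 − 1·R1.
R2 ← R2 / (29).
R1 ← R1 + 6·R2.
R3 ← R3 / (-2).
R1 ← R1 − 34/29·R3.
R2 ← R2 − 25/29·R3.
Reading off the reduced rows gives x = -5, y = 3, z = -6.

x = -5, y = 3, z = -6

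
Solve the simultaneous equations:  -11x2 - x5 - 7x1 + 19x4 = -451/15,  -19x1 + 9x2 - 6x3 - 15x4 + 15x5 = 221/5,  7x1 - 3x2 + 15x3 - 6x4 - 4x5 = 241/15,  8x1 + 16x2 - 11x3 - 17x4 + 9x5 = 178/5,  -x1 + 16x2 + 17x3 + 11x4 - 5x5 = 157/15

x1 = 1/5, x2 = 2/3, x3 = 4/3, x4 = -1, x5 = 7/3

Row-reduce the augmented matrix:
R1 ← R1 / (-7).
R2 ← R2 + 19·R1.
R3 ← R3 − 7·R1.
R4 ← R4 − 8·R1.
R5 ← R5 + 1·R1.
R2 ← R2 / (272/7).
R1 ← R1 − 11/7·R2.
R3 ← R3 + 14·R2.
R4 ← R4 − 24/7·R2.
R5 ← R5 − 123/7·R2.
R3 ← R3 / (873/68).
R1 ← R1 − 33/136·R3.
R2 ← R2 + 21/136·R3.
R4 ← R4 + 178/17·R3.
R5 ← R5 − 2681/136·R3.
R4 ← R4 / (158/97).
R1 ← R1 − 18/97·R4.
R2 ← R2 + 179/97·R4.
R3 ← R3 + 83/97·R4.
R5 ← R5 − 5360/97·R4.
R5 ← R5 / (-379331/1422).
R1 ← R1 + 685/474·R5.
R2 ← R2 − 6314/711·R5.
R3 ← R3 − 633/158·R5.
R4 ← R4 − 6479/1422·R5.
Reading off the reduced rows gives x1 = 1/5, x2 = 2/3, x3 = 4/3, x4 = -1, x5 = 7/3.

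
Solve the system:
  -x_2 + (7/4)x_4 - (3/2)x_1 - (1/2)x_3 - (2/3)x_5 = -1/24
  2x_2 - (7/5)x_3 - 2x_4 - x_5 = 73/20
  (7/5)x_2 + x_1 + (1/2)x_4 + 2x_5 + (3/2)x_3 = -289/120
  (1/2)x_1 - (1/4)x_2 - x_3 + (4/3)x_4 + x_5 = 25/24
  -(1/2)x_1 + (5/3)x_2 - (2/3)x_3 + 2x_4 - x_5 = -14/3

x_1 = -7/3, x_2 = -1/2, x_3 = -9/4, x_4 = -2, x_5 = 5/2

Row-reduce the augmented matrix:
R1 ← R1 / (-3/2).
R3 ← R3 − 1·R1.
R4 ← R4 − 1/2·R1.
R5 ← R5 + 1/2·R1.
R2 ← R2 / (2).
R1 ← R1 − 2/3·R2.
R3 ← R3 − 11/15·R2.
R4 ← R4 + 7/12·R2.
R5 ← R5 − 2·R2.
R3 ← R3 / (42/25).
R1 ← R1 − 4/5·R3.
R2 ← R2 + 7/10·R3.
R4 ← R4 + 63/40·R3.
R5 ← R5 − 9/10·R3.
R4 ← R4 / (43/12).
R1 ← R1 + 23/14·R4.
R3 ← R3 − 10/7·R4.
R5 ← R5 − 179/84·R4.
R5 ← R5 / (-20885/9632).
R1 ← R1 − 118525/130032·R5.
R2 ← R2 − 65/216·R5.
R3 ← R3 − 1885/8127·R5.
R4 ← R4 − 659/1032·R5.
Reading off the reduced rows gives x_1 = -7/3, x_2 = -1/2, x_3 = -9/4, x_4 = -2, x_5 = 5/2.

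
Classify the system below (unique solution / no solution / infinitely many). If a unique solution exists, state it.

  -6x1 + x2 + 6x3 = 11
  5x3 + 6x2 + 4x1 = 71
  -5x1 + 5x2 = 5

x1 = 4, x2 = 5, x3 = 5

Row-reduce the augmented matrix:
R1 ← R1 / (-6).
R2 ← R2 − 4·R1.
R3 ← R3 + 5·R1.
R2 ← R2 / (20/3).
R1 ← R1 + 1/6·R2.
R3 ← R3 − 25/6·R2.
R3 ← R3 / (-85/8).
R1 ← R1 + 31/40·R3.
R2 ← R2 − 27/20·R3.
Reading off the reduced rows gives x1 = 4, x2 = 5, x3 = 5.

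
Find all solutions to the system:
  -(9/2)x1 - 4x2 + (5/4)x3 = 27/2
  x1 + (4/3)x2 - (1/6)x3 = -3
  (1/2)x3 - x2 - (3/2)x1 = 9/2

infinitely many solutions

Row-reduce:
R1 ← R1 / (-9/2).
R2 ← R2 − 1·R1.
R3 ← R3 + 3/2·R1.
R2 ← R2 / (4/9).
R1 ← R1 − 8/9·R2.
R3 ← R3 − 1/3·R2.
Rank is 2 with 3 unknowns, leaving x3 free.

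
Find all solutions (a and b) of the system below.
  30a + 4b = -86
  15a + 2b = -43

Row-reduce:
R1 ← R1 / (30).
R2 ← R2 − 15·R1.
Rank is 1 with 2 unknowns, leaving b free.

infinitely many solutions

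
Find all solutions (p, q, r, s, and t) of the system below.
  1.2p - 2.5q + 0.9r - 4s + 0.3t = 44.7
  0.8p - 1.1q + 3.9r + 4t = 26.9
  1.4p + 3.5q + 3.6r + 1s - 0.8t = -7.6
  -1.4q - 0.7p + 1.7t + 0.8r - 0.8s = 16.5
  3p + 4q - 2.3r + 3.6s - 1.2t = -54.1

p = 1, q = -6, r = 5, s = -6, t = 0

Row-reduce the augmented matrix:
R1 ← R1 / (6/5).
R2 ← R2 − 4/5·R1.
R3 ← R3 − 7/5·R1.
R4 ← R4 + 7/10·R1.
R5 ← R5 − 3·R1.
R2 ← R2 / (17/30).
R1 ← R1 + 25/12·R2.
R3 ← R3 − 77/12·R2.
R4 ← R4 + 343/120·R2.
R5 ← R5 − 41/4·R2.
R3 ← R3 / (-5919/170).
R1 ← R1 − 219/17·R3.
R2 ← R2 − 99/17·R3.
R4 ← R4 − 611/34·R3.
R5 ← R5 + 10921/170·R3.
R4 ← R4 / (-23112/9865).
R1 ← R1 + 5140/1973·R4.
R2 ← R2 − 1190/1973·R4.
R3 ← R3 − 1390/1973·R4.
R5 ← R5 − 104799/9865·R4.
R5 ← R5 / (175595/61632).
R1 ← R1 + 7795/46224·R5.
R2 ← R2 + 105071/92448·R5.
R3 ← R3 − 68381/92448·R5.
R4 ← R4 − 138889/184896·R5.
Reading off the reduced rows gives p = 1, q = -6, r = 5, s = -6, t = 0.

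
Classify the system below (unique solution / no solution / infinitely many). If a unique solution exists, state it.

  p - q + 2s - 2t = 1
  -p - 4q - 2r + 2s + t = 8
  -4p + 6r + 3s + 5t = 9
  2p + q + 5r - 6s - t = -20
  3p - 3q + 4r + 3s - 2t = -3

Row-reduce the augmented matrix:
R2 ← R2 + 1·R1.
R3 ← R3 + 4·R1.
R4 ← R4 − 2·R1.
R5 ← R5 − 3·R1.
R2 ← R2 / (-5).
R1 ← R1 + 1·R2.
R3 ← R3 + 4·R2.
R4 ← R4 − 3·R2.
R3 ← R3 / (38/5).
R1 ← R1 − 2/5·R3.
R2 ← R2 − 2/5·R3.
R4 ← R4 − 19/5·R3.
R5 ← R5 − 4·R3.
R4 ← R4 / (-23/2).
R1 ← R1 − 15/19·R4.
R2 ← R2 + 23/19·R4.
R3 ← R3 − 39/38·R4.
R5 ← R5 + 135/19·R4.
R5 ← R5 / (1309/437).
R1 ← R1 + 631/437·R5.
R2 ← R2 + 1/19·R5.
R3 ← R3 − 10/437·R5.
R4 ← R4 + 7/23·R5.
Reading off the reduced rows gives p = -1, q = 0, r = -1, s = 2, t = 1.

p = -1, q = 0, r = -1, s = 2, t = 1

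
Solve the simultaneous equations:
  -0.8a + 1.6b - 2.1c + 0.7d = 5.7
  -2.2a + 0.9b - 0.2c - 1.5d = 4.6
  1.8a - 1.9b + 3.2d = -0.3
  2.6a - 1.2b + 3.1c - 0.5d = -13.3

a = -3, b = -1, c = -2, d = 1

Row-reduce the augmented matrix:
R1 ← R1 / (-4/5).
R2 ← R2 + 11/5·R1.
R3 ← R3 − 9/5·R1.
R4 ← R4 − 13/5·R1.
R2 ← R2 / (-7/2).
R1 ← R1 + 2·R2.
R3 ← R3 − 17/10·R2.
R4 ← R4 − 4·R2.
R3 ← R3 / (-353/175).
R1 ← R1 + 157/280·R3.
R2 ← R2 + 223/140·R3.
R4 ← R4 − 741/280·R3.
R4 ← R4 / (10973/5648).
R1 ← R1 − 1227/5648·R4.
R2 ← R2 + 4175/2824·R4.
R3 ← R3 + 1089/706·R4.
Reading off the reduced rows gives a = -3, b = -1, c = -2, d = 1.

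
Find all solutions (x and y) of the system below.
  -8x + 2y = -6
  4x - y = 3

infinitely many solutions

Row-reduce:
R1 ← R1 / (-8).
R2 ← R2 − 4·R1.
Rank is 1 with 2 unknowns, leaving y free.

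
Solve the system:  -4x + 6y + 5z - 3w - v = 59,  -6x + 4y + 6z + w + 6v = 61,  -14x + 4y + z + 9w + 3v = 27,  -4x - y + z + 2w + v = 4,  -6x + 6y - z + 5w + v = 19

Row-reduce:
R1 ← R1 / (-4).
R2 ← R2 + 6·R1.
R3 ← R3 + 14·R1.
R4 ← R4 + 4·R1.
R5 ← R5 + 6·R1.
R2 ← R2 / (-5).
R1 ← R1 + 3/2·R2.
R3 ← R3 + 17·R2.
R4 ← R4 + 7·R2.
R5 ← R5 + 3·R2.
R3 ← R3 / (-57/5).
R1 ← R1 + 4/5·R3.
R2 ← R2 − 3/10·R3.
R4 ← R4 + 19/10·R3.
R5 ← R5 + 38/5·R3.
R4 ← R4 / (-17/6).
R1 ← R1 + 109/114·R4.
R2 ← R2 + 41/38·R4.
R3 ← R3 + 4/57·R4.
R5 ← R5 − 17/3·R4.
Rank is 4 with 5 unknowns, leaving v free.

infinitely many solutions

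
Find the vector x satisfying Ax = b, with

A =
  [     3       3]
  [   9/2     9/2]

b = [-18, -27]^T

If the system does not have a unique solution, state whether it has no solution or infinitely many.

Row-reduce:
R1 ← R1 / (3).
R2 ← R2 − 9/2·R1.
Rank is 1 with 2 unknowns, leaving x_2 free.

infinitely many solutions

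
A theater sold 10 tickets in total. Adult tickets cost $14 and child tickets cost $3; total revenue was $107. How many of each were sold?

adult tickets: 7, child tickets: 3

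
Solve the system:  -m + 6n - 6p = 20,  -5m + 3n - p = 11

infinitely many solutions

Row-reduce:
R1 ← R1 / (-1).
R2 ← R2 + 5·R1.
R2 ← R2 / (-27).
R1 ← R1 + 6·R2.
Rank is 2 with 3 unknowns, leaving p free.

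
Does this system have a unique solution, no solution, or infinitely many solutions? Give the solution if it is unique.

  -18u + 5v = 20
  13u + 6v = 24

Row-reduce the augmented matrix:
R1 ← R1 / (-18).
R2 ← R2 − 13·R1.
R2 ← R2 / (173/18).
R1 ← R1 + 5/18·R2.
Reading off the reduced rows gives u = 0, v = 4.

u = 0, v = 4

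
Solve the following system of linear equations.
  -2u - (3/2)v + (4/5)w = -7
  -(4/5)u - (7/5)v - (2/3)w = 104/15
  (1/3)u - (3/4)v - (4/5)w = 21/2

Row-reduce the augmented matrix:
R1 ← R1 / (-2).
R2 ← R2 + 4/5·R1.
R3 ← R3 − 1/3·R1.
R2 ← R2 / (-4/5).
R1 ← R1 − 3/4·R2.
R3 ← R3 + 1·R2.
R3 ← R3 / (17/30).
R1 ← R1 + 53/40·R3.
R2 ← R2 − 37/30·R3.
Reading off the reduced rows gives u = 6, v = -6, w = -5.

u = 6, v = -6, w = -5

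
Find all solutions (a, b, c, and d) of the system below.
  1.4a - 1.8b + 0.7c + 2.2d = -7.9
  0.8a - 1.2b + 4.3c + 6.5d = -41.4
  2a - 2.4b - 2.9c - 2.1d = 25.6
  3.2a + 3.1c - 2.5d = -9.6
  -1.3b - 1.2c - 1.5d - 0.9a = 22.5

a = -4, b = -6, c = -3, d = -5

Row-reduce the augmented matrix:
R1 ← R1 / (7/5).
R2 ← R2 − 4/5·R1.
R3 ← R3 − 2·R1.
R4 ← R4 − 16/5·R1.
R5 ← R5 + 9/10·R1.
R2 ← R2 / (-6/35).
R1 ← R1 + 9/7·R2.
R3 ← R3 − 6/35·R2.
R4 ← R4 − 144/35·R2.
R5 ← R5 + 86/35·R2.
Swap R3 and R4.
R3 ← R3 / (951/10).
R1 ← R1 + 115/4·R3.
R2 ← R2 + 91/4·R3.
R5 ← R5 + 1133/20·R3.
Swap R4 and R5.
R4 ← R4 / (-90599/19020).
R1 ← R1 + 1889/951·R4.
R2 ← R2 + 4343/1902·R4.
R3 ← R3 − 1183/951·R4.
R5 reduces to 0 = 0, so the extra equation is consistent.
Reading off the reduced rows gives a = -4, b = -6, c = -3, d = -5.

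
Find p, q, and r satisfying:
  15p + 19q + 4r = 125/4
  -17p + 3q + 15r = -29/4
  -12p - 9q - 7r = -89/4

p = 1, q = 3/4, r = 1/2

Row-reduce the augmented matrix:
R1 ← R1 / (15).
R2 ← R2 + 17·R1.
R3 ← R3 + 12·R1.
R2 ← R2 / (368/15).
R1 ← R1 − 19/15·R2.
R3 ← R3 − 31/5·R2.
R3 ← R3 / (-3215/368).
R1 ← R1 + 273/368·R3.
R2 ← R2 − 293/368·R3.
Reading off the reduced rows gives p = 1, q = 3/4, r = 1/2.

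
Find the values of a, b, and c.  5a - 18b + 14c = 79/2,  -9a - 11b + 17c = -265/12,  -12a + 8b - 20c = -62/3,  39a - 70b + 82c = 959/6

Row-reduce the augmented matrix:
R1 ← R1 / (5).
R2 ← R2 + 9·R1.
R3 ← R3 + 12·R1.
R4 ← R4 − 39·R1.
R2 ← R2 / (-217/5).
R1 ← R1 + 18/5·R2.
R3 ← R3 + 176/5·R2.
R4 ← R4 − 352/5·R2.
R3 ← R3 / (-4476/217).
R1 ← R1 + 152/217·R3.
R2 ← R2 + 211/217·R3.
R4 ← R4 − 8952/217·R3.
R4 reduces to 0 = 0, so the extra equation is consistent.
Reading off the reduced rows gives a = 8/3, b = -11/4, c = -5/3.

a = 8/3, b = -11/4, c = -5/3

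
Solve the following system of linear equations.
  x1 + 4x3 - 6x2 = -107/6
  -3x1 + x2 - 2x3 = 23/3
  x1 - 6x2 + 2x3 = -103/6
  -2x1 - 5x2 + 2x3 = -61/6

Row-reduce the augmented matrix:
R2 ← R2 + 3·R1.
R3 ← R3 − 1·R1.
R4 ← R4 + 2·R1.
R2 ← R2 / (-17).
R1 ← R1 + 6·R2.
R4 ← R4 + 17·R2.
R3 ← R3 / (-2).
R1 ← R1 − 8/17·R3.
R2 ← R2 + 10/17·R3.
R4 reduces to 0 = 0, so the extra equation is consistent.
Reading off the reduced rows gives x1 = -3/2, x2 = 5/2, x3 = -1/3.

x1 = -3/2, x2 = 5/2, x3 = -1/3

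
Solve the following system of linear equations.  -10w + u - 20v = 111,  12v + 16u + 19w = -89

Row-reduce:
R2 ← R2 − 16·R1.
R2 ← R2 / (332).
R1 ← R1 + 20·R2.
Rank is 2 with 3 unknowns, leaving w free.

infinitely many solutions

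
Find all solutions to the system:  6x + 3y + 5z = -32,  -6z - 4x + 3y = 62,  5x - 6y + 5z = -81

x = -5, y = 6, z = -4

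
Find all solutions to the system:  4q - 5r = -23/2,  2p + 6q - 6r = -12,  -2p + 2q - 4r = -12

no solution

Row-reduce:
Swap R1 and R2.
R1 ← R1 / (2).
R3 ← R3 + 2·R1.
R2 ← R2 / (4).
R1 ← R1 − 3·R2.
R3 ← R3 − 8·R2.
Row 3 reduces to 0 = -1, a contradiction. The system is inconsistent.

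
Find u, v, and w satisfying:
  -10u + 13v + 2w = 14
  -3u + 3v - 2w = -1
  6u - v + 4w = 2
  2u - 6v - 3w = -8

u = -1, v = 0, w = 2

Row-reduce the augmented matrix:
R1 ← R1 / (-10).
R2 ← R2 + 3·R1.
R3 ← R3 − 6·R1.
R4 ← R4 − 2·R1.
R2 ← R2 / (-9/10).
R1 ← R1 + 13/10·R2.
R3 ← R3 − 34/5·R2.
R4 ← R4 + 17/5·R2.
R3 ← R3 / (-130/9).
R1 ← R1 − 32/9·R3.
R2 ← R2 − 26/9·R3.
R4 ← R4 − 65/9·R3.
R4 reduces to 0 = 0, so the extra equation is consistent.
Reading off the reduced rows gives u = -1, v = 0, w = 2.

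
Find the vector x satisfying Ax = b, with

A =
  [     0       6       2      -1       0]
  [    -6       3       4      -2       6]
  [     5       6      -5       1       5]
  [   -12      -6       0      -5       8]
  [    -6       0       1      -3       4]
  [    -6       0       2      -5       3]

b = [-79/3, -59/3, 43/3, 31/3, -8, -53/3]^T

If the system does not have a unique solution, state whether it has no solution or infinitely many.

x_1 = 1, x_2 = -3, x_3 = -3, x_4 = 7/3, x_5 = 2

Row-reduce the augmented matrix:
Swap R1 and R2.
R1 ← R1 / (-6).
R3 ← R3 − 5·R1.
R4 ← R4 + 12·R1.
R5 ← R5 + 6·R1.
R6 ← R6 + 6·R1.
R2 ← R2 / (6).
R1 ← R1 + 1/2·R2.
R3 ← R3 − 17/2·R2.
R4 ← R4 + 12·R2.
R5 ← R5 + 3·R2.
R6 ← R6 + 3·R2.
R3 ← R3 / (-9/2).
R1 ← R1 + 1/2·R3.
R2 ← R2 − 1/3·R3.
R4 ← R4 + 4·R3.
R5 ← R5 + 2·R3.
R6 ← R6 + 1·R3.
R4 ← R4 / (-11/3).
R1 ← R1 − 1/6·R4.
R2 ← R2 + 1/9·R4.
R3 ← R3 + 1/6·R4.
R5 ← R5 + 11/6·R4.
R6 ← R6 + 11/3·R4.
Swap R5 and R6.
R5 ← R5 / (23/3).
R1 ← R1 + 89/33·R5.
R2 ← R2 − 112/99·R5.
R3 ← R3 + 18/11·R5.
R4 ← R4 − 116/33·R5.
R6 reduces to 0 = 0, so the extra equation is consistent.
Reading off the reduced rows gives x_1 = 1, x_2 = -3, x_3 = -3, x_4 = 7/3, x_5 = 2.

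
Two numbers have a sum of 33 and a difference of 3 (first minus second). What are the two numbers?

first number: 18, second number: 15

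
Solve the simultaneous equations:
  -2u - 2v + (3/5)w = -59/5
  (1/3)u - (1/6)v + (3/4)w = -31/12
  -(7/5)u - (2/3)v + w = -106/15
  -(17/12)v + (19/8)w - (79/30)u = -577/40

Row-reduce:
R1 ← R1 / (-2).
R2 ← R2 − 1/3·R1.
R3 ← R3 + 7/5·R1.
R4 ← R4 + 79/30·R1.
R2 ← R2 / (-1/2).
R1 ← R1 − 1·R2.
R3 ← R3 − 11/15·R2.
R4 ← R4 − 73/60·R2.
R3 ← R3 / (137/75).
R1 ← R1 − 7/5·R3.
R2 ← R2 + 17/10·R3.
R4 ← R4 − 274/75·R3.
Row 4 reduces to 0 = 1, a contradiction. The system is inconsistent.

no solution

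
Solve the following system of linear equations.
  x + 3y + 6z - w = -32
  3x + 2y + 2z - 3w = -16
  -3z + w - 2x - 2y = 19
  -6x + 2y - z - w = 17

x = -2, y = 0, z = -5, w = 0

Row-reduce the augmented matrix:
R2 ← R2 − 3·R1.
R3 ← R3 + 2·R1.
R4 ← R4 + 6·R1.
R2 ← R2 / (-7).
R1 ← R1 − 3·R2.
R3 ← R3 − 4·R2.
R4 ← R4 − 20·R2.
R3 ← R3 / (-1/7).
R1 ← R1 + 6/7·R3.
R2 ← R2 − 16/7·R3.
R4 ← R4 + 75/7·R3.
R4 ← R4 / (68).
R1 ← R1 − 5·R4.
R2 ← R2 + 16·R4.
R3 ← R3 − 7·R4.
Reading off the reduced rows gives x = -2, y = 0, z = -5, w = 0.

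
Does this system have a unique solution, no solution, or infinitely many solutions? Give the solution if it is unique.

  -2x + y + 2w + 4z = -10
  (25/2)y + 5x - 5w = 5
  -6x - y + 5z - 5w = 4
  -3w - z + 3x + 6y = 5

infinitely many solutions

Row-reduce:
R1 ← R1 / (-2).
R2 ← R2 − 5·R1.
R3 ← R3 + 6·R1.
R4 ← R4 − 3·R1.
R2 ← R2 / (15).
R1 ← R1 + 1/2·R2.
R3 ← R3 + 4·R2.
R4 ← R4 − 15/2·R2.
R3 ← R3 / (-13/3).
R1 ← R1 + 5/3·R3.
R2 ← R2 − 2/3·R3.
Rank is 3 with 4 unknowns, leaving w free.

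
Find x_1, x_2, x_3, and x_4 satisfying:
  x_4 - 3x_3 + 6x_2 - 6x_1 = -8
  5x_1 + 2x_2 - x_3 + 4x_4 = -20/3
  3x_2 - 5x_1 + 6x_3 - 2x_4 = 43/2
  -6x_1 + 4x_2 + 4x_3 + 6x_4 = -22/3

Row-reduce the augmented matrix:
R1 ← R1 / (-6).
R2 ← R2 − 5·R1.
R3 ← R3 + 5·R1.
R4 ← R4 + 6·R1.
R2 ← R2 / (7).
R1 ← R1 + 1·R2.
R3 ← R3 + 2·R2.
R4 ← R4 + 2·R2.
R3 ← R3 / (15/2).
R2 ← R2 + 1/2·R3.
R4 ← R4 − 6·R3.
R4 ← R4 / (264/35).
R1 ← R1 − 11/21·R4.
R2 ← R2 − 187/315·R4.
R3 ← R3 + 61/315·R4.
Reading off the reduced rows gives x_1 = 1, x_2 = 3/2, x_3 = 8/3, x_4 = -3.

x_1 = 1, x_2 = 3/2, x_3 = 8/3, x_4 = -3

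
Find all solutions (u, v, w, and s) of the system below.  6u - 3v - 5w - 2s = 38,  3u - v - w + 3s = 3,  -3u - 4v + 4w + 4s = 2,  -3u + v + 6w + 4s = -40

u = -2, v = -6, w = -6, s = -1

Row-reduce the augmented matrix:
R1 ← R1 / (6).
R2 ← R2 − 3·R1.
R3 ← R3 + 3·R1.
R4 ← R4 + 3·R1.
R2 ← R2 / (1/2).
R1 ← R1 + 1/2·R2.
R3 ← R3 + 11/2·R2.
R4 ← R4 + 1/2·R2.
R3 ← R3 / (18).
R1 ← R1 − 2/3·R3.
R2 ← R2 − 3·R3.
R4 ← R4 − 5·R3.
R4 ← R4 / (-109/18).
R1 ← R1 − 52/27·R4.
R2 ← R2 − 1/6·R4.
R3 ← R3 − 47/18·R4.
Reading off the reduced rows gives u = -2, v = -6, w = -6, s = -1.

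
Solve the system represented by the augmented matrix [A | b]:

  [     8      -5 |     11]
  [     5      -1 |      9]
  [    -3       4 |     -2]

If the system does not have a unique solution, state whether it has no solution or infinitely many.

x_1 = 2, x_2 = 1

Row-reduce the augmented matrix:
R1 ← R1 / (8).
R2 ← R2 − 5·R1.
R3 ← R3 + 3·R1.
R2 ← R2 / (17/8).
R1 ← R1 + 5/8·R2.
R3 ← R3 − 17/8·R2.
R3 reduces to 0 = 0, so the extra equation is consistent.
Reading off the reduced rows gives x_1 = 2, x_2 = 1.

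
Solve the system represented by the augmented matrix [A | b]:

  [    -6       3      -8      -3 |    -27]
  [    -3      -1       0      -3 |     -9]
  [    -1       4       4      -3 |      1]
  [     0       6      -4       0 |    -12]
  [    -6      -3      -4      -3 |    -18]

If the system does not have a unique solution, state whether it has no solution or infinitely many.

Row-reduce:
R1 ← R1 / (-6).
R2 ← R2 + 3·R1.
R3 ← R3 + 1·R1.
R5 ← R5 + 6·R1.
R2 ← R2 / (-5/2).
R1 ← R1 + 1/2·R2.
R3 ← R3 − 7/2·R2.
R4 ← R4 − 6·R2.
R5 ← R5 + 6·R2.
R3 ← R3 / (164/15).
R1 ← R1 − 8/15·R3.
R2 ← R2 + 8/5·R3.
R4 ← R4 − 28/5·R3.
R5 ← R5 + 28/5·R3.
R4 ← R4 / (-51/41).
R1 ← R1 − 42/41·R4.
R2 ← R2 + 3/41·R4.
R3 ← R3 + 69/164·R4.
R5 ← R5 − 51/41·R4.
Row 5 reduces to 0 = -3, a contradiction. The system is inconsistent.

no solution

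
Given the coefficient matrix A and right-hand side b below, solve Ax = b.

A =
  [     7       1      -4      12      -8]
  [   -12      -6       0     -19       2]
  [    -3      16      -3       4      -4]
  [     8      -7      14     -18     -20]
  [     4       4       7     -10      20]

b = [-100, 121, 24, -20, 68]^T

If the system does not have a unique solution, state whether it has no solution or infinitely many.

x_1 = -6, x_2 = 2, x_3 = 2, x_4 = -3, x_5 = 2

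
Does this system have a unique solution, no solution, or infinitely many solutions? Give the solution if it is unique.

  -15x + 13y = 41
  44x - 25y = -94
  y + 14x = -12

Row-reduce the augmented matrix:
R1 ← R1 / (-15).
R2 ← R2 − 44·R1.
R3 ← R3 − 14·R1.
R2 ← R2 / (197/15).
R1 ← R1 + 13/15·R2.
R3 ← R3 − 197/15·R2.
R3 reduces to 0 = 0, so the extra equation is consistent.
Reading off the reduced rows gives x = -1, y = 2.

x = -1, y = 2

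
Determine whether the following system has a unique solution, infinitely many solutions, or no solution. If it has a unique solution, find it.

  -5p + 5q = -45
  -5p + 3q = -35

p = 4, q = -5

Row-reduce the augmented matrix:
R1 ← R1 / (-5).
R2 ← R2 + 5·R1.
R2 ← R2 / (-2).
R1 ← R1 + 1·R2.
Reading off the reduced rows gives p = 4, q = -5.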